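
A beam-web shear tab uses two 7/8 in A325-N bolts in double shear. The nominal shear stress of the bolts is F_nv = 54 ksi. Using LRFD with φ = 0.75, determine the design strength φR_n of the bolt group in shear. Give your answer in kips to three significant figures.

97.4 kips

A_b = π × 0.875² / 4 = 0.6013 in².
R_n = F_nv · A_b · n · n_s = 54 × 0.6013 × 2 × 2 = 129.9 kips.
Design strength φR_n = 0.75 × 129.9 = 97.4 kips.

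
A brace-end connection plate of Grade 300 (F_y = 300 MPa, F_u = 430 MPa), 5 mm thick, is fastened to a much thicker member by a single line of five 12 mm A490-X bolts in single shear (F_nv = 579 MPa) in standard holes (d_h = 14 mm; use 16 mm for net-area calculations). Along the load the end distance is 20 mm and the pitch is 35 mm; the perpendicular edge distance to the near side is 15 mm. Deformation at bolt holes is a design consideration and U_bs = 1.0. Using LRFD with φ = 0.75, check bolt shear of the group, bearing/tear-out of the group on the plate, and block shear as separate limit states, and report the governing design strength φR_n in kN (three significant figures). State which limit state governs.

Bolt shear: A_b = π·12²/4 = 113.1 mm²; R_n = 579 × 113.1 × 5 × 1 / 1000 = 327.4 kN → 0.75 × 327.4 = 246 kN.
Bearing: edge l_c = 13, r_n = 33.54 kN; interior l_c = 21, r_n = 54.18 kN; R_n = 33.54 + 4·54.18 = 250.3 kN → 188 kN.
Block shear: A_gv = 800, A_nv = 440, A_nt = 35 mm²; R_n = min(0.6F_uA_nv, 0.6F_yA_gv) + U_bs·F_u·A_nt = 128.6 kN → 96.4 kN.
Block shear governs: 96.4 kN.

96.4 kN (block shear governs)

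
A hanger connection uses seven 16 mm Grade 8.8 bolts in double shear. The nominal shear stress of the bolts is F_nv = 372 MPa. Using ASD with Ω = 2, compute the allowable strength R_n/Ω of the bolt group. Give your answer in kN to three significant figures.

A_b = π × 16² / 4 = 201.1 mm².
R_n = F_nv · A_b · n · n_s = 372 × 201.1 × 7 × 2 / 1000 = 1047 kN.
Allowable strength R_n/Ω = 1047 / 2 = 524 kN.

524 kN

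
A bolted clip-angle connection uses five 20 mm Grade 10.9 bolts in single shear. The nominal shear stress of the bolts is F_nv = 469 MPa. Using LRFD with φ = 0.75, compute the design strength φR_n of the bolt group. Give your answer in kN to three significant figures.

553 kN

A_b = π × 20² / 4 = 314.2 mm².
R_n = F_nv · A_b · n · n_s = 469 × 314.2 × 5 × 1 / 1000 = 736.7 kN.
Design strength φR_n = 0.75 × 736.7 = 553 kN.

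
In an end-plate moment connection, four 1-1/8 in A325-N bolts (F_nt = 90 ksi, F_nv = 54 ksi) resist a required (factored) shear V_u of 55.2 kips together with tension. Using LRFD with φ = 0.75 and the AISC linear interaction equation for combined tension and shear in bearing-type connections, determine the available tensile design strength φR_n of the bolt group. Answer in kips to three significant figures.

257 kips

A_b = π·1.125²/4 = 0.994 in²; f_rv = 55.2 / (4 × 0.994) = 13.88 ksi.
F'_nt = 1.3 F_nt − (F_nt / φF_nv) f_rv = 1.3·90 − (90/(0.75·54))·13.88 = 86.15 ksi, capped at F_nt → F'_nt = 86.15 ksi.
R_n = F'_nt · A_b · n = 86.15 × 0.994 × 4 = 342.5 kips.
Design strength φR_n = 0.75 × 342.5 = 257 kips.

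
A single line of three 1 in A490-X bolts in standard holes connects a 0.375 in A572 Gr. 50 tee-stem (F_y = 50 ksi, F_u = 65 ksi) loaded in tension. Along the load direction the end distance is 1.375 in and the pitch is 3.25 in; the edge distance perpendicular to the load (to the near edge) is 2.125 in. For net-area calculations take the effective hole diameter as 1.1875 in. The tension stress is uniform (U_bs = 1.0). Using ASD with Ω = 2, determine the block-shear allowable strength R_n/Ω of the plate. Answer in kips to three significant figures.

Shear plane L_v = 1.375 + 2·3.25 = 7.875 in; A_gv = 7.875 × 0.375 = 2.953 in².
A_nv = (7.875 − 2.5·1.1875) × 0.375 = 1.84 in².
A_nt = (2.125 − 0.5·1.1875) × 0.375 = 0.5742 in².
0.6 F_u A_nv = 71.75 kips; 0.6 F_y A_gv = 88.59 kips → shear rupture governs the shear term.
R_n = 71.75 + 1.0 × 65 × 0.5742 = 109.1 kips.
Allowable strength R_n/Ω = 109.1 / 2 = 54.5 kips.

54.5 kips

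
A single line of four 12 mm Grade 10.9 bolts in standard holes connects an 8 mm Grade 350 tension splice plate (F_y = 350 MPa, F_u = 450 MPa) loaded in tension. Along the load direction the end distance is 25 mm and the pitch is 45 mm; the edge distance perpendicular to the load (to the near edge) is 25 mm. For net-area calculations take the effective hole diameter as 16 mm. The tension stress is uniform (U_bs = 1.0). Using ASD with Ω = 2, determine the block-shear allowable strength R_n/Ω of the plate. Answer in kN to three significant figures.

Shear plane L_v = 25 + 3·45 = 160 mm; A_gv = 160 × 8 = 1280 mm².
A_nv = (160 − 3.5·16) × 8 = 832 mm².
A_nt = (25 − 0.5·16) × 8 = 136 mm².
0.6 F_u A_nv = 224.6 kN; 0.6 F_y A_gv = 268.8 kN → shear rupture governs the shear term.
R_n = 224.6 + 1.0 × 450 × 136 / 1000 = 285.8 kN.
Allowable strength R_n/Ω = 285.8 / 2 = 143 kN.

143 kN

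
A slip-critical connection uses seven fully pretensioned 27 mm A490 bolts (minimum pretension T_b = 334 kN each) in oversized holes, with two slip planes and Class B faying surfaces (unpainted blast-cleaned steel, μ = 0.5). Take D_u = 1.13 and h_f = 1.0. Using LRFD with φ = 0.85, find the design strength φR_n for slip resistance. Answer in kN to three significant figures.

2250 kN

R_n = μ · D_u · h_f · T_b · n_s · n_b = 0.5 × 1.13 × 1.0 × 334 × 2 × 7 = 2642 kN.
Design strength φR_n = 0.85 × 2642 = 2250 kN.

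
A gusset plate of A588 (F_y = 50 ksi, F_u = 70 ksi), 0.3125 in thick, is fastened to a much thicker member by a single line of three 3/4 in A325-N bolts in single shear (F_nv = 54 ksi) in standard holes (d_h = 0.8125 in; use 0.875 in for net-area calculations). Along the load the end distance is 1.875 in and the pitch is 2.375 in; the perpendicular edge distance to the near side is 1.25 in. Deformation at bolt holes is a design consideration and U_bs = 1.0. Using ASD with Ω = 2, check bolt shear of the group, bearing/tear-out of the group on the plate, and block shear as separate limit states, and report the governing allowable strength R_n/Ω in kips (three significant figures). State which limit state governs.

Bolt shear: A_b = π·0.75²/4 = 0.4418 in²; R_n = 54 × 0.4418 × 3 × 1 = 71.57 kips → 71.57 / 2 = 35.8 kips.
Bearing: edge l_c = 1.469, r_n = 38.55 kips; interior l_c = 1.562, r_n = 39.38 kips; R_n = 38.55 + 2·39.38 = 117.3 kips → 58.7 kips.
Block shear: A_gv = 2.07, A_nv = 1.387, A_nt = 0.2539 in²; R_n = min(0.6F_uA_nv, 0.6F_yA_gv) + U_bs·F_u·A_nt = 76.02 kips → 38 kips.
Bolt shear governs: 35.8 kips.

35.8 kips (bolt shear governs)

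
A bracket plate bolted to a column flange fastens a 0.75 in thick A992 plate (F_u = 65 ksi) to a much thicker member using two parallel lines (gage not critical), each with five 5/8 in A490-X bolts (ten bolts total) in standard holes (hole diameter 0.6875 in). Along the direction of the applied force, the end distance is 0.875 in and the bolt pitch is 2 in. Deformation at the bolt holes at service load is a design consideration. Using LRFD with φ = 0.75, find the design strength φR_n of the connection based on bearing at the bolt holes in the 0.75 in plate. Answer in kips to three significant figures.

485 kips

Per bolt r_n = 1.2 l_c t F_u ≤ 2.4 d t F_u; upper limit = 2.4 × 0.625 × 0.75 × 65 = 73.12 kips.
Edge bolt: l_c = 0.875 − 0.6875/2 = 0.5312 in → 1.2 × 0.5312 × 0.75 × 65 = 31.08 → r_n = 31.08 kips.
Interior bolts: l_c = 2 − 0.6875 = 1.312 in → 1.2 × 1.312 × 0.75 × 65 = 76.78 → r_n = 73.12 kips.
R_n = 2 × 31.08 + 8 × 73.12 = 647.2 kips.
Design strength φR_n = 0.75 × 647.2 = 485 kips.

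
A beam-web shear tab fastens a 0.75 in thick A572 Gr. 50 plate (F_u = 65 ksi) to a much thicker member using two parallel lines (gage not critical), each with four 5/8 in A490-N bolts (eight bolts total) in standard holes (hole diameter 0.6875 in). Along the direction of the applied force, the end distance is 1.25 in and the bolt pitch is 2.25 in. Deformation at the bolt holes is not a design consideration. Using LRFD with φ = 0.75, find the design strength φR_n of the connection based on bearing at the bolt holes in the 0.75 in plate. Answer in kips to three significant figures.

Per bolt r_n = 1.5 l_c t F_u ≤ 3.0 d t F_u; upper limit = 3.0 × 0.625 × 0.75 × 65 = 91.41 kips.
Edge bolt: l_c = 1.25 − 0.6875/2 = 0.9062 in → 1.5 × 0.9062 × 0.75 × 65 = 66.27 → r_n = 66.27 kips.
Interior bolts: l_c = 2.25 − 0.6875 = 1.562 in → 1.5 × 1.562 × 0.75 × 65 = 114.3 → r_n = 91.41 kips.
R_n = 2 × 66.27 + 6 × 91.41 = 681 kips.
Design strength φR_n = 0.75 × 681 = 511 kips.

511 kips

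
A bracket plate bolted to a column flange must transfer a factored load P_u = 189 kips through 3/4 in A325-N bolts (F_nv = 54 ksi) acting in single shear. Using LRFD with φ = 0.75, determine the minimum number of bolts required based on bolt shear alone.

A_b = π·0.75²/4 = 0.4418 in².
Per-bolt design strength φR_n = 0.75 × 54 × 0.4418 × 1 = 17.89 kips.
n ≥ 189 / 17.89 = 10.56 → use 11 bolts.

11 bolts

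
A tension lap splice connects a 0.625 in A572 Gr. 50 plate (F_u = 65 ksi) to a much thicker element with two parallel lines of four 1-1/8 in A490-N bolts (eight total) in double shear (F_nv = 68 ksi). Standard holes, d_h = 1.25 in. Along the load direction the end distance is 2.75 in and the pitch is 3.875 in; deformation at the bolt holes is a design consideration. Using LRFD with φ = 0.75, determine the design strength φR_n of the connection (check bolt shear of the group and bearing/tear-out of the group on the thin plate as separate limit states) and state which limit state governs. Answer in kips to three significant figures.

649 kips (bearing governs)

Bolt shear: A_b = π·1.125²/4 = 0.994 in²; R_n = 68 × 0.994 × 8 × 2 = 1081 kips → 0.75 × 1081 = 811 kips.
Bearing (1.2 l_c t F_u ≤ 2.4 d t F_u): upper limit = 2.4·1.125·0.625·65 = 109.7 kips.
  Edge l_c = 2.75 − 1.25/2 = 2.125 → r_n = 103.6 kips; interior l_c = 3.875 − 1.25 = 2.625 → r_n = 109.7 kips.
  R_n,bearing = 2·103.6 + 6·109.7 = 865.3 kips → 0.75 × 865.3 = 649 kips.
Bearing governs: 649 kips.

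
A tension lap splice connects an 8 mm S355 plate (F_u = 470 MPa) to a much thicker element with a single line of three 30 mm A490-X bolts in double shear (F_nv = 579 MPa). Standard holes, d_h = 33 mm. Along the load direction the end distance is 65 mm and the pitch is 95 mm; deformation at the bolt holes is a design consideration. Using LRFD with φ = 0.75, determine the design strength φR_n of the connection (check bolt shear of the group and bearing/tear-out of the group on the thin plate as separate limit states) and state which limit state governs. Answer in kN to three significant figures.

Bolt shear: A_b = π·30²/4 = 706.9 mm²; R_n = 579 × 706.9 × 3 × 2 / 1000 = 2456 kN → 0.75 × 2456 = 1840 kN.
Bearing (1.2 l_c t F_u ≤ 2.4 d t F_u): upper limit = 2.4·30·8·470 / 1000 = 270.7 kN.
  Edge l_c = 65 − 33/2 = 48.5 → r_n = 218.8 kN; interior l_c = 95 − 33 = 62 → r_n = 270.7 kN.
  R_n,bearing = 1·218.8 + 2·270.7 = 760.3 kN → 0.75 × 760.3 = 570 kN.
Bearing governs: 570 kN.

570 kN (bearing governs)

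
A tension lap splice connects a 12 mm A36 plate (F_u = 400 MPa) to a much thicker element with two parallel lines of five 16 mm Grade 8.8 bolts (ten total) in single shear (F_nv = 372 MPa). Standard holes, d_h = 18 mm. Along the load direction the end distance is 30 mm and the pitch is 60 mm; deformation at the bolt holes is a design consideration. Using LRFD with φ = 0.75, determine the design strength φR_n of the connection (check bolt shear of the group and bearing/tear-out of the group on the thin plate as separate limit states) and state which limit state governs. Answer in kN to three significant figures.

561 kN (bolt shear governs)

Bolt shear: A_b = π·16²/4 = 201.1 mm²; R_n = 372 × 201.1 × 10 × 1 / 1000 = 748 kN → 0.75 × 748 = 561 kN.
Bearing (1.2 l_c t F_u ≤ 2.4 d t F_u): upper limit = 2.4·16·12·400 / 1000 = 184.3 kN.
  Edge l_c = 30 − 18/2 = 21 → r_n = 121 kN; interior l_c = 60 − 18 = 42 → r_n = 184.3 kN.
  R_n,bearing = 2·121 + 8·184.3 = 1716 kN → 0.75 × 1716 = 1290 kN.
Bolt shear governs: 561 kN.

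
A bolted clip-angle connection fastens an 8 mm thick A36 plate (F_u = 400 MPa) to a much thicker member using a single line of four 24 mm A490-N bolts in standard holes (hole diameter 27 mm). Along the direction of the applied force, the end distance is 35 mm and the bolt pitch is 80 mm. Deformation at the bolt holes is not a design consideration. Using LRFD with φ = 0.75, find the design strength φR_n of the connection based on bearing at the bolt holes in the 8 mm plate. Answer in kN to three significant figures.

596 kN

Per bolt r_n = 1.5 l_c t F_u ≤ 3.0 d t F_u; upper limit = 3.0 × 24 × 8 × 400 / 1000 = 230.4 kN.
Edge bolt: l_c = 35 − 27/2 = 21.5 mm → 1.5 × 21.5 × 8 × 400 / 1000 = 103.2 → r_n = 103.2 kN.
Interior bolts: l_c = 80 − 27 = 53 mm → 1.5 × 53 × 8 × 400 / 1000 = 254.4 → r_n = 230.4 kN.
R_n = 1 × 103.2 + 3 × 230.4 = 794.4 kN.
Design strength φR_n = 0.75 × 794.4 = 596 kN.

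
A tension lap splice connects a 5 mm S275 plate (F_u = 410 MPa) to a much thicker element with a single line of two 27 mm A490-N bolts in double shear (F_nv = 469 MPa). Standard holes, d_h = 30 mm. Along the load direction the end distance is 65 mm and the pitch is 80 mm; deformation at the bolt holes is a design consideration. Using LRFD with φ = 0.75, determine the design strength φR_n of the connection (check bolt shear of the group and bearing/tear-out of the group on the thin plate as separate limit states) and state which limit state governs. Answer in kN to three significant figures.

184 kN (bearing governs)

Bolt shear: A_b = π·27²/4 = 572.6 mm²; R_n = 469 × 572.6 × 2 × 2 / 1000 = 1074 kN → 0.75 × 1074 = 806 kN.
Bearing (1.2 l_c t F_u ≤ 2.4 d t F_u): upper limit = 2.4·27·5·410 / 1000 = 132.8 kN.
  Edge l_c = 65 − 30/2 = 50 → r_n = 123 kN; interior l_c = 80 − 30 = 50 → r_n = 123 kN.
  R_n,bearing = 1·123 + 1·123 = 246 kN → 0.75 × 246 = 184 kN.
Bearing governs: 184 kN.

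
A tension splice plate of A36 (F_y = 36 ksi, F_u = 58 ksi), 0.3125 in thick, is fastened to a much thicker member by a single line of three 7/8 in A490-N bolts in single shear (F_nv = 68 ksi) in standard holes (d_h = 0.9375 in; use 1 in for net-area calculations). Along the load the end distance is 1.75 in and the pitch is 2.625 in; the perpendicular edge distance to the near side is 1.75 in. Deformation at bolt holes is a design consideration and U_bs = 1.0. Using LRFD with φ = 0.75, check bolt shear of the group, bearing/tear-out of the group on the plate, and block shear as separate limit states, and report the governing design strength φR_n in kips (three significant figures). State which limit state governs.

52.4 kips (block shear governs)

Bolt shear: A_b = π·0.875²/4 = 0.6013 in²; R_n = 68 × 0.6013 × 3 × 1 = 122.7 kips → 0.75 × 122.7 = 92 kips.
Bearing: edge l_c = 1.281, r_n = 27.87 kips; interior l_c = 1.688, r_n = 36.7 kips; R_n = 27.87 + 2·36.7 = 101.3 kips → 76 kips.
Block shear: A_gv = 2.188, A_nv = 1.406, A_nt = 0.3906 in²; R_n = min(0.6F_uA_nv, 0.6F_yA_gv) + U_bs·F_u·A_nt = 69.91 kips → 52.4 kips.
Block shear governs: 52.4 kips.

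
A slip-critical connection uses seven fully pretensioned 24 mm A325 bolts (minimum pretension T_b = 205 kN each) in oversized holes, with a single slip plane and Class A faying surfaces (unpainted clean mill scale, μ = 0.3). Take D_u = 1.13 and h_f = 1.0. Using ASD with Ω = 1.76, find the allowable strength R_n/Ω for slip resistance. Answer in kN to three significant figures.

R_n = μ · D_u · h_f · T_b · n_s · n_b = 0.3 × 1.13 × 1.0 × 205 × 1 × 7 = 486.5 kN.
Allowable strength R_n/Ω = 486.5 / 1.76 = 276 kN.

276 kN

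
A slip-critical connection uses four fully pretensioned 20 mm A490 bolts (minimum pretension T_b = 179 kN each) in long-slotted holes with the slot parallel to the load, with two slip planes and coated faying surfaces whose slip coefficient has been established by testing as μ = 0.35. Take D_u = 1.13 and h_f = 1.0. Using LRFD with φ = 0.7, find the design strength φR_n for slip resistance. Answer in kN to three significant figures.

396 kN

R_n = μ · D_u · h_f · T_b · n_s · n_b = 0.35 × 1.13 × 1.0 × 179 × 2 × 4 = 566.4 kN.
Design strength φR_n = 0.7 × 566.4 = 396 kN.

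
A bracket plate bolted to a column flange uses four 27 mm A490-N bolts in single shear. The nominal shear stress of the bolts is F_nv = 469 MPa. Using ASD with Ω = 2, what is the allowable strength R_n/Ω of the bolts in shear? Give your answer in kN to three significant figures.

537 kN

A_b = π × 27² / 4 = 572.6 mm².
R_n = F_nv · A_b · n · n_s = 469 × 572.6 × 4 × 1 / 1000 = 1074 kN.
Allowable strength R_n/Ω = 1074 / 2 = 537 kN.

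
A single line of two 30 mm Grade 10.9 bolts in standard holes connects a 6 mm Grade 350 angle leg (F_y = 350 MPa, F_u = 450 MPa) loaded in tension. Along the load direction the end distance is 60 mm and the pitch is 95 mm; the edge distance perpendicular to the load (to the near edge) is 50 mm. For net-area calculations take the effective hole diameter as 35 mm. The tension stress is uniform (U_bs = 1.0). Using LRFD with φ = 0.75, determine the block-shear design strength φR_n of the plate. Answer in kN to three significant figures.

Shear plane L_v = 60 + 1·95 = 155 mm; A_gv = 155 × 6 = 930 mm².
A_nv = (155 − 1.5·35) × 6 = 615 mm².
A_nt = (50 − 0.5·35) × 6 = 195 mm².
0.6 F_u A_nv = 166.1 kN; 0.6 F_y A_gv = 195.3 kN → shear rupture governs the shear term.
R_n = 166.1 + 1.0 × 450 × 195 / 1000 = 253.8 kN.
Design strength φR_n = 0.75 × 253.8 = 190 kN.

190 kN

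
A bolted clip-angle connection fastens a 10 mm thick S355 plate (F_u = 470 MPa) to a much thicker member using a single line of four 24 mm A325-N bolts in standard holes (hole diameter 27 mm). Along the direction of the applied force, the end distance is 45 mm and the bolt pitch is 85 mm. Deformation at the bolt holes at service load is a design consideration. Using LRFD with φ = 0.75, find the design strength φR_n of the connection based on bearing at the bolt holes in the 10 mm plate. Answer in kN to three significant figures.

742 kN

Per bolt r_n = 1.2 l_c t F_u ≤ 2.4 d t F_u; upper limit = 2.4 × 24 × 10 × 470 / 1000 = 270.7 kN.
Edge bolt: l_c = 45 − 27/2 = 31.5 mm → 1.2 × 31.5 × 10 × 470 / 1000 = 177.7 → r_n = 177.7 kN.
Interior bolts: l_c = 85 − 27 = 58 mm → 1.2 × 58 × 10 × 470 / 1000 = 327.1 → r_n = 270.7 kN.
R_n = 1 × 177.7 + 3 × 270.7 = 989.8 kN.
Design strength φR_n = 0.75 × 989.8 = 742 kN.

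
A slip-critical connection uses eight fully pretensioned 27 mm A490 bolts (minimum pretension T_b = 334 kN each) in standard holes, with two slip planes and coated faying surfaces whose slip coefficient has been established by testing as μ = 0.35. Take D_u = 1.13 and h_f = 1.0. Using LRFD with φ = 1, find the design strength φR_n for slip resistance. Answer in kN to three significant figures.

R_n = μ · D_u · h_f · T_b · n_s · n_b = 0.35 × 1.13 × 1.0 × 334 × 2 × 8 = 2114 kN.
Design strength φR_n = 1 × 2114 = 2110 kN.

2110 kN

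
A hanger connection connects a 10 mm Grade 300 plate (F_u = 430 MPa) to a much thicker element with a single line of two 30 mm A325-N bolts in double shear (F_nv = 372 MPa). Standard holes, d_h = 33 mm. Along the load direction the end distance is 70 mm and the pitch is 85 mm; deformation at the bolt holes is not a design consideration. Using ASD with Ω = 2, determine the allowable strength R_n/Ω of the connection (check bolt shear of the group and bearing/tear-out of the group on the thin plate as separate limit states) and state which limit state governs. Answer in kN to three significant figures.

Bolt shear: A_b = π·30²/4 = 706.9 mm²; R_n = 372 × 706.9 × 2 × 2 / 1000 = 1052 kN → 1052 / 2 = 526 kN.
Bearing (1.5 l_c t F_u ≤ 3.0 d t F_u): upper limit = 3.0·30·10·430 / 1000 = 387 kN.
  Edge l_c = 70 − 33/2 = 53.5 → r_n = 345.1 kN; interior l_c = 85 − 33 = 52 → r_n = 335.4 kN.
  R_n,bearing = 1·345.1 + 1·335.4 = 680.5 kN → 680.5 / 2 = 340 kN.
Bearing governs: 340 kN.

340 kN (bearing governs)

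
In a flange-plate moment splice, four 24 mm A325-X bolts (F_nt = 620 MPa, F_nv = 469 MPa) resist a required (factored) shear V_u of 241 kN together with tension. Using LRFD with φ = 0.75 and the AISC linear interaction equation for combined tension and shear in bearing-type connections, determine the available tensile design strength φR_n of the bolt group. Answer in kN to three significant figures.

775 kN

A_b = π·24²/4 = 452.4 mm²; f_rv = 241 × 1000 / (4 × 452.4) = 133.2 MPa.
F'_nt = 1.3 F_nt − (F_nt / φF_nv) f_rv = 1.3·620 − (620/(0.75·469))·133.2 = 571.3 MPa, capped at F_nt → F'_nt = 571.3 MPa.
R_n = F'_nt · A_b · n = 571.3 × 452.4 × 4 / 1000 = 1034 kN.
Design strength φR_n = 0.75 × 1034 = 775 kN.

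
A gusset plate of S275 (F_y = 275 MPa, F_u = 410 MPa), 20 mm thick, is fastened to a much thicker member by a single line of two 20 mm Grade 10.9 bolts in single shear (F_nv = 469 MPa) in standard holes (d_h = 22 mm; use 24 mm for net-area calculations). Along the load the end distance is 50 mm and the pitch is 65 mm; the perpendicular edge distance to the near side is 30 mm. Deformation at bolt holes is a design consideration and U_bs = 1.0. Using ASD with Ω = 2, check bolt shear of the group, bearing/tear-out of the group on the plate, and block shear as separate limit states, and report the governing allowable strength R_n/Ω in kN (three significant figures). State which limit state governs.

147 kN (bolt shear governs)

Bolt shear: A_b = π·20²/4 = 314.2 mm²; R_n = 469 × 314.2 × 2 × 1 / 1000 = 294.7 kN → 294.7 / 2 = 147 kN.
Bearing: edge l_c = 39, r_n = 383.8 kN; interior l_c = 43, r_n = 393.6 kN; R_n = 383.8 + 1·393.6 = 777.4 kN → 389 kN.
Block shear: A_gv = 2300, A_nv = 1580, A_nt = 360 mm²; R_n = min(0.6F_uA_nv, 0.6F_yA_gv) + U_bs·F_u·A_nt = 527.1 kN → 264 kN.
Bolt shear governs: 147 kN.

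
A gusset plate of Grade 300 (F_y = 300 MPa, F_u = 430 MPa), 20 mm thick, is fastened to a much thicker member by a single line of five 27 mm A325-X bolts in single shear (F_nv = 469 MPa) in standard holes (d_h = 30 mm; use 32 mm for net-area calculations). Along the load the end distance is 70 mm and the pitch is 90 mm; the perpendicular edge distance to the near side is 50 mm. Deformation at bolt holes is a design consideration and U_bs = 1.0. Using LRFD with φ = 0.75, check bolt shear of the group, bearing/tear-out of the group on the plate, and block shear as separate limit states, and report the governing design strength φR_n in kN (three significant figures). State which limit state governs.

Bolt shear: A_b = π·27²/4 = 572.6 mm²; R_n = 469 × 572.6 × 5 × 1 / 1000 = 1343 kN → 0.75 × 1343 = 1010 kN.
Bearing: edge l_c = 55, r_n = 557.3 kN; interior l_c = 60, r_n = 557.3 kN; R_n = 557.3 + 4·557.3 = 2786 kN → 2090 kN.
Block shear: A_gv = 8600, A_nv = 5720, A_nt = 680 mm²; R_n = min(0.6F_uA_nv, 0.6F_yA_gv) + U_bs·F_u·A_nt = 1768 kN → 1330 kN.
Bolt shear governs: 1010 kN.

1010 kN (bolt shear governs)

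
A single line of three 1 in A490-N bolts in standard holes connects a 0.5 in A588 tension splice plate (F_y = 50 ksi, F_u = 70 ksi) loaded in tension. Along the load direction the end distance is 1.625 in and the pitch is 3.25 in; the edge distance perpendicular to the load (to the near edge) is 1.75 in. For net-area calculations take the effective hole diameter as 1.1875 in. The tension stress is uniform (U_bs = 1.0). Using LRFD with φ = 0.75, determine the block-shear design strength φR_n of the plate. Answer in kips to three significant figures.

112 kips

Shear plane L_v = 1.625 + 2·3.25 = 8.125 in; A_gv = 8.125 × 0.5 = 4.062 in².
A_nv = (8.125 − 2.5·1.1875) × 0.5 = 2.578 in².
A_nt = (1.75 − 0.5·1.1875) × 0.5 = 0.5781 in².
0.6 F_u A_nv = 108.3 kips; 0.6 F_y A_gv = 121.9 kips → shear rupture governs the shear term.
R_n = 108.3 + 1.0 × 70 × 0.5781 = 148.8 kips.
Design strength φR_n = 0.75 × 148.8 = 112 kips.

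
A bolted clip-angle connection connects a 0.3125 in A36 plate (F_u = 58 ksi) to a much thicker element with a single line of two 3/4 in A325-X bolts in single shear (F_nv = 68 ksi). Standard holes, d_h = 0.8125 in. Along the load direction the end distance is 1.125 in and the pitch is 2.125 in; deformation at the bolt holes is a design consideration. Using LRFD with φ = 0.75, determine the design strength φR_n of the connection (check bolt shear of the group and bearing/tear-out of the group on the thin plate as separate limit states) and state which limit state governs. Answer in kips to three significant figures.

33.1 kips (bearing governs)

Bolt shear: A_b = π·0.75²/4 = 0.4418 in²; R_n = 68 × 0.4418 × 2 × 1 = 60.08 kips → 0.75 × 60.08 = 45.1 kips.
Bearing (1.2 l_c t F_u ≤ 2.4 d t F_u): upper limit = 2.4·0.75·0.3125·58 = 32.62 kips.
  Edge l_c = 1.125 − 0.8125/2 = 0.7188 → r_n = 15.63 kips; interior l_c = 2.125 − 0.8125 = 1.312 → r_n = 28.55 kips.
  R_n,bearing = 1·15.63 + 1·28.55 = 44.18 kips → 0.75 × 44.18 = 33.1 kips.
Bearing governs: 33.1 kips.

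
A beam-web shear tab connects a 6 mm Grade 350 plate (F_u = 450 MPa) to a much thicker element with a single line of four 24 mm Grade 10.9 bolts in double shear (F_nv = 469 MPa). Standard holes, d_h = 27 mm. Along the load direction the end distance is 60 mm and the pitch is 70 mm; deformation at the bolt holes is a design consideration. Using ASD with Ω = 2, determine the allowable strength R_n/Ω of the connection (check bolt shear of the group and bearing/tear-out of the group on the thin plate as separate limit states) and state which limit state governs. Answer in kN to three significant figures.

284 kN (bearing governs)

Bolt shear: A_b = π·24²/4 = 452.4 mm²; R_n = 469 × 452.4 × 4 × 2 / 1000 = 1697 kN → 1697 / 2 = 849 kN.
Bearing (1.2 l_c t F_u ≤ 2.4 d t F_u): upper limit = 2.4·24·6·450 / 1000 = 155.5 kN.
  Edge l_c = 60 − 27/2 = 46.5 → r_n = 150.7 kN; interior l_c = 70 − 27 = 43 → r_n = 139.3 kN.
  R_n,bearing = 1·150.7 + 3·139.3 = 568.6 kN → 568.6 / 2 = 284 kN.
Bearing governs: 284 kN.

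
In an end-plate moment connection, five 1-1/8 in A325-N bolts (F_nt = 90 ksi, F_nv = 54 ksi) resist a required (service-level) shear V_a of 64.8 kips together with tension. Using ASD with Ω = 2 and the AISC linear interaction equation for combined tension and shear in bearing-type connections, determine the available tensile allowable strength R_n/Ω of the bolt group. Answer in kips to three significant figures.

183 kips

A_b = π·1.125²/4 = 0.994 in²; f_rv = 64.8 / (5 × 0.994) = 13.04 ksi.
F'_nt = 1.3 F_nt − (Ω F_nt / F_nv) f_rv = 1.3·90 − (2·90/54)·13.04 = 73.54 ksi, capped at F_nt → F'_nt = 73.54 ksi.
R_n = F'_nt · A_b · n = 73.54 × 0.994 × 5 = 365.5 kips.
Allowable strength R_n/Ω = 365.5 / 2 = 183 kips.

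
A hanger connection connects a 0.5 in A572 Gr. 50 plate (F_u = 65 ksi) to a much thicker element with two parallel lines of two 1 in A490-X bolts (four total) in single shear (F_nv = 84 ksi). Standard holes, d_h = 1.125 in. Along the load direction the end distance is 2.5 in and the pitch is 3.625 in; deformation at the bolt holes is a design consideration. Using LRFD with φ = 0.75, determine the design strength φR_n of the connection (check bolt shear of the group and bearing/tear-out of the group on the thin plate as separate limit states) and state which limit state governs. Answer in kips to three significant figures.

Bolt shear: A_b = π·1²/4 = 0.7854 in²; R_n = 84 × 0.7854 × 4 × 1 = 263.9 kips → 0.75 × 263.9 = 198 kips.
Bearing (1.2 l_c t F_u ≤ 2.4 d t F_u): upper limit = 2.4·1·0.5·65 = 78 kips.
  Edge l_c = 2.5 − 1.125/2 = 1.938 → r_n = 75.56 kips; interior l_c = 3.625 − 1.125 = 2.5 → r_n = 78 kips.
  R_n,bearing = 2·75.56 + 2·78 = 307.1 kips → 0.75 × 307.1 = 230 kips.
Bolt shear governs: 198 kips.

198 kips (bolt shear governs)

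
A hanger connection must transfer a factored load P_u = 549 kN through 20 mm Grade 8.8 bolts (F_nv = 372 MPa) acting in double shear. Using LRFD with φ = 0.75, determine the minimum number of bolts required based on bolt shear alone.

A_b = π·20²/4 = 314.2 mm².
Per-bolt design strength φR_n = 0.75 × 372 × 314.2 × 2 / 1000 = 175.3 kN.
n ≥ 549 / 175.3 = 3.132 → use 4 bolts.

4 bolts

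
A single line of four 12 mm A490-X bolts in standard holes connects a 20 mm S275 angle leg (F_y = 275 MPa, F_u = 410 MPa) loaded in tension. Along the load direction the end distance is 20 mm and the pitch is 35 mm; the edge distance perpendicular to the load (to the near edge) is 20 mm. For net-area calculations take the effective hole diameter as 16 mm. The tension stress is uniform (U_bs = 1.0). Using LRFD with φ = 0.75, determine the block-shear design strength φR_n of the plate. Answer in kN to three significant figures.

Shear plane L_v = 20 + 3·35 = 125 mm; A_gv = 125 × 20 = 2500 mm².
A_nv = (125 − 3.5·16) × 20 = 1380 mm².
A_nt = (20 − 0.5·16) × 20 = 240 mm².
0.6 F_u A_nv = 339.5 kN; 0.6 F_y A_gv = 412.5 kN → shear rupture governs the shear term.
R_n = 339.5 + 1.0 × 410 × 240 / 1000 = 437.9 kN.
Design strength φR_n = 0.75 × 437.9 = 328 kN.

328 kN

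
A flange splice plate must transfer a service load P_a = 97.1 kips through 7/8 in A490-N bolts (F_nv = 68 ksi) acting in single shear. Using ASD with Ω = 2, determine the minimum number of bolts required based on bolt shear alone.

5 bolts

A_b = π·0.875²/4 = 0.6013 in².
Per-bolt allowable strength R_n/Ω = 68 × 0.6013 × 1 / 2 = 20.44 kips.
n ≥ 97.1 / 20.44 = 4.749 → use 5 bolts.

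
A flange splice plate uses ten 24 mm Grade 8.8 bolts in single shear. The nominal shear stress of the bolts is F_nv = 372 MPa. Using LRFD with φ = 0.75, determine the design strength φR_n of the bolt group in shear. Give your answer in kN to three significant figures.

1260 kN

A_b = π × 24² / 4 = 452.4 mm².
R_n = F_nv · A_b · n · n_s = 372 × 452.4 × 10 × 1 / 1000 = 1683 kN.
Design strength φR_n = 0.75 × 1683 = 1260 kN.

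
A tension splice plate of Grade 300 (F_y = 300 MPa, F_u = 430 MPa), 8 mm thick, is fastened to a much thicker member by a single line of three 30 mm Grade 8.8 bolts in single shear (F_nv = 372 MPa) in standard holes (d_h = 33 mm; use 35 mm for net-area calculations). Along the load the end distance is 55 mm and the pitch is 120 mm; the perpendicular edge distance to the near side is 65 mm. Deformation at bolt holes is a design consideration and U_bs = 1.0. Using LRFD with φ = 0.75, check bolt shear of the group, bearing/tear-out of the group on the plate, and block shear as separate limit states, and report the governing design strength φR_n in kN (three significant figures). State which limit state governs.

441 kN (block shear governs)

Bolt shear: A_b = π·30²/4 = 706.9 mm²; R_n = 372 × 706.9 × 3 × 1 / 1000 = 788.9 kN → 0.75 × 788.9 = 592 kN.
Bearing: edge l_c = 38.5, r_n = 158.9 kN; interior l_c = 87, r_n = 247.7 kN; R_n = 158.9 + 2·247.7 = 654.3 kN → 491 kN.
Block shear: A_gv = 2360, A_nv = 1660, A_nt = 380 mm²; R_n = min(0.6F_uA_nv, 0.6F_yA_gv) + U_bs·F_u·A_nt = 588.2 kN → 441 kN.
Block shear governs: 441 kN.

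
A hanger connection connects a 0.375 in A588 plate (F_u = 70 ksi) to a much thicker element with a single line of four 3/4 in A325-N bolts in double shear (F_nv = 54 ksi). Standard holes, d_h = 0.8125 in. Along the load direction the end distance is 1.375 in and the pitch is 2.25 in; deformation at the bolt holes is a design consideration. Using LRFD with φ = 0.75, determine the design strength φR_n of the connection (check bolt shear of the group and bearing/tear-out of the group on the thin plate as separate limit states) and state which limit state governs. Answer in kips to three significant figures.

125 kips (bearing governs)

Bolt shear: A_b = π·0.75²/4 = 0.4418 in²; R_n = 54 × 0.4418 × 4 × 2 = 190.9 kips → 0.75 × 190.9 = 143 kips.
Bearing (1.2 l_c t F_u ≤ 2.4 d t F_u): upper limit = 2.4·0.75·0.375·70 = 47.25 kips.
  Edge l_c = 1.375 − 0.8125/2 = 0.9688 → r_n = 30.52 kips; interior l_c = 2.25 − 0.8125 = 1.438 → r_n = 45.28 kips.
  R_n,bearing = 1·30.52 + 3·45.28 = 166.4 kips → 0.75 × 166.4 = 125 kips.
Bearing governs: 125 kips.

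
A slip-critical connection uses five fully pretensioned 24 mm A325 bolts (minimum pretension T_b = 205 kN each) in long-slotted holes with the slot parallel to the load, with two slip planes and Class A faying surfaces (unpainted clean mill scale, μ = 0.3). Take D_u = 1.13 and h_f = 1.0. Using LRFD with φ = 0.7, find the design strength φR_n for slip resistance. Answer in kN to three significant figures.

486 kN

R_n = μ · D_u · h_f · T_b · n_s · n_b = 0.3 × 1.13 × 1.0 × 205 × 2 × 5 = 694.9 kN.
Design strength φR_n = 0.7 × 694.9 = 486 kN.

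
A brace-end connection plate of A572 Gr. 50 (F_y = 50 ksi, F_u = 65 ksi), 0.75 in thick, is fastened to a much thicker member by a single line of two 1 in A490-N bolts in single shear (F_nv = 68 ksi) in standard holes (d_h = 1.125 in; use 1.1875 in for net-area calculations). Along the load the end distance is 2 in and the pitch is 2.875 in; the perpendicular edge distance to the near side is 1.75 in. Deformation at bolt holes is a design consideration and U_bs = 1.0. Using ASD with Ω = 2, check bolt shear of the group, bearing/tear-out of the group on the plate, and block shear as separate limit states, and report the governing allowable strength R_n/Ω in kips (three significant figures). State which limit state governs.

53.4 kips (bolt shear governs)

Bolt shear: A_b = π·1²/4 = 0.7854 in²; R_n = 68 × 0.7854 × 2 × 1 = 106.8 kips → 106.8 / 2 = 53.4 kips.
Bearing: edge l_c = 1.438, r_n = 84.09 kips; interior l_c = 1.75, r_n = 102.4 kips; R_n = 84.09 + 1·102.4 = 186.5 kips → 93.2 kips.
Block shear: A_gv = 3.656, A_nv = 2.32, A_nt = 0.8672 in²; R_n = min(0.6F_uA_nv, 0.6F_yA_gv) + U_bs·F_u·A_nt = 146.9 kips → 73.4 kips.
Bolt shear governs: 53.4 kips.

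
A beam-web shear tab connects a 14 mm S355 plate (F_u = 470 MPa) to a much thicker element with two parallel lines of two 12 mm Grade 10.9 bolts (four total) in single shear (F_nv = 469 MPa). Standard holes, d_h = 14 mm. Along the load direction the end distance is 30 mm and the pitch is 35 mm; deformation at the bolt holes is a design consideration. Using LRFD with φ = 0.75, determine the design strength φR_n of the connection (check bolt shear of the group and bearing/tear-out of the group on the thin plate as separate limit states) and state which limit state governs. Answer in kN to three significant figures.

Bolt shear: A_b = π·12²/4 = 113.1 mm²; R_n = 469 × 113.1 × 4 × 1 / 1000 = 212.2 kN → 0.75 × 212.2 = 159 kN.
Bearing (1.2 l_c t F_u ≤ 2.4 d t F_u): upper limit = 2.4·12·14·470 / 1000 = 189.5 kN.
  Edge l_c = 30 − 14/2 = 23 → r_n = 181.6 kN; interior l_c = 35 − 14 = 21 → r_n = 165.8 kN.
  R_n,bearing = 2·181.6 + 2·165.8 = 694.8 kN → 0.75 × 694.8 = 521 kN.
Bolt shear governs: 159 kN.

159 kN (bolt shear governs)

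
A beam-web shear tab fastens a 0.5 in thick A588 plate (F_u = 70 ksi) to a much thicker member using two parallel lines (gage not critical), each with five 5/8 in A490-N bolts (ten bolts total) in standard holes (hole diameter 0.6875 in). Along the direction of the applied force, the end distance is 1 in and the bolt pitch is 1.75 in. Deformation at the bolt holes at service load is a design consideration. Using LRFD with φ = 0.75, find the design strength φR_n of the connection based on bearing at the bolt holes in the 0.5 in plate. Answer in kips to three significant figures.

Per bolt r_n = 1.2 l_c t F_u ≤ 2.4 d t F_u; upper limit = 2.4 × 0.625 × 0.5 × 70 = 52.5 kips.
Edge bolt: l_c = 1 − 0.6875/2 = 0.6562 in → 1.2 × 0.6562 × 0.5 × 70 = 27.56 → r_n = 27.56 kips.
Interior bolts: l_c = 1.75 − 0.6875 = 1.062 in → 1.2 × 1.062 × 0.5 × 70 = 44.62 → r_n = 44.62 kips.
R_n = 2 × 27.56 + 8 × 44.62 = 412.1 kips.
Design strength φR_n = 0.75 × 412.1 = 309 kips.

309 kips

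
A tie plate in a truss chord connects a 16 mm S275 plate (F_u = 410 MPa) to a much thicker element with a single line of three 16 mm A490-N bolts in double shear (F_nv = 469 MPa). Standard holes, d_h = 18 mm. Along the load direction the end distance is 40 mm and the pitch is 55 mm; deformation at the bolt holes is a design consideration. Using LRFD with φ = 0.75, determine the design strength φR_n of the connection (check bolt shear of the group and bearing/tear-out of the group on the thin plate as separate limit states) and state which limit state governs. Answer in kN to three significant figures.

Bolt shear: A_b = π·16²/4 = 201.1 mm²; R_n = 469 × 201.1 × 3 × 2 / 1000 = 565.8 kN → 0.75 × 565.8 = 424 kN.
Bearing (1.2 l_c t F_u ≤ 2.4 d t F_u): upper limit = 2.4·16·16·410 / 1000 = 251.9 kN.
  Edge l_c = 40 − 18/2 = 31 → r_n = 244 kN; interior l_c = 55 − 18 = 37 → r_n = 251.9 kN.
  R_n,bearing = 1·244 + 2·251.9 = 747.8 kN → 0.75 × 747.8 = 561 kN.
Bolt shear governs: 424 kN.

424 kN (bolt shear governs)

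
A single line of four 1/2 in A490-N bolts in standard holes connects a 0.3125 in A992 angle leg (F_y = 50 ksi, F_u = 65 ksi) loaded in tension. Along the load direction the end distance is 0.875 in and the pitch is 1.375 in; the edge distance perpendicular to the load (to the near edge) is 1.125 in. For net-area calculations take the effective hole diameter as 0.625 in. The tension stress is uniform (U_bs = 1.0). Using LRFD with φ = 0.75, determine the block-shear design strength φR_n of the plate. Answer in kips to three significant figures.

38.1 kips

Shear plane L_v = 0.875 + 3·1.375 = 5 in; A_gv = 5 × 0.3125 = 1.562 in².
A_nv = (5 − 3.5·0.625) × 0.3125 = 0.8789 in².
A_nt = (1.125 − 0.5·0.625) × 0.3125 = 0.2539 in².
0.6 F_u A_nv = 34.28 kips; 0.6 F_y A_gv = 46.88 kips → shear rupture governs the shear term.
R_n = 34.28 + 1.0 × 65 × 0.2539 = 50.78 kips.
Design strength φR_n = 0.75 × 50.78 = 38.1 kips.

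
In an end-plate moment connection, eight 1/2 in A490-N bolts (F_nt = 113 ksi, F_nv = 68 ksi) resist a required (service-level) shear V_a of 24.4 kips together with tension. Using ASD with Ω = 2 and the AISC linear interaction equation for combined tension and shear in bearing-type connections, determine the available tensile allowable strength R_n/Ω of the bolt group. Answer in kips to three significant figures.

A_b = π·0.5²/4 = 0.1963 in²; f_rv = 24.4 / (8 × 0.1963) = 15.53 ksi.
F'_nt = 1.3 F_nt − (Ω F_nt / F_nv) f_rv = 1.3·113 − (2·113/68)·15.53 = 95.27 ksi, capped at F_nt → F'_nt = 95.27 ksi.
R_n = F'_nt · A_b · n = 95.27 × 0.1963 × 8 = 149.7 kips.
Allowable strength R_n/Ω = 149.7 / 2 = 74.8 kips.

74.8 kips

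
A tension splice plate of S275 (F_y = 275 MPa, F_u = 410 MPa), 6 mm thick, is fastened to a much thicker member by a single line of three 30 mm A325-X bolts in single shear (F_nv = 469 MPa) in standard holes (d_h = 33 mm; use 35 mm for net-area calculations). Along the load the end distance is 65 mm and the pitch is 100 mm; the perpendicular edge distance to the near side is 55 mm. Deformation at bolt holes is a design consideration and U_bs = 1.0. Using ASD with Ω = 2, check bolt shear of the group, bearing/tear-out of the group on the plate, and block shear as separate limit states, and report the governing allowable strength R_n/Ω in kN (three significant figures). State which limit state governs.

177 kN (block shear governs)

Bolt shear: A_b = π·30²/4 = 706.9 mm²; R_n = 469 × 706.9 × 3 × 1 / 1000 = 994.5 kN → 994.5 / 2 = 497 kN.
Bearing: edge l_c = 48.5, r_n = 143.2 kN; interior l_c = 67, r_n = 177.1 kN; R_n = 143.2 + 2·177.1 = 497.4 kN → 249 kN.
Block shear: A_gv = 1590, A_nv = 1065, A_nt = 225 mm²; R_n = min(0.6F_uA_nv, 0.6F_yA_gv) + U_bs·F_u·A_nt = 354.2 kN → 177 kN.
Block shear governs: 177 kN.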